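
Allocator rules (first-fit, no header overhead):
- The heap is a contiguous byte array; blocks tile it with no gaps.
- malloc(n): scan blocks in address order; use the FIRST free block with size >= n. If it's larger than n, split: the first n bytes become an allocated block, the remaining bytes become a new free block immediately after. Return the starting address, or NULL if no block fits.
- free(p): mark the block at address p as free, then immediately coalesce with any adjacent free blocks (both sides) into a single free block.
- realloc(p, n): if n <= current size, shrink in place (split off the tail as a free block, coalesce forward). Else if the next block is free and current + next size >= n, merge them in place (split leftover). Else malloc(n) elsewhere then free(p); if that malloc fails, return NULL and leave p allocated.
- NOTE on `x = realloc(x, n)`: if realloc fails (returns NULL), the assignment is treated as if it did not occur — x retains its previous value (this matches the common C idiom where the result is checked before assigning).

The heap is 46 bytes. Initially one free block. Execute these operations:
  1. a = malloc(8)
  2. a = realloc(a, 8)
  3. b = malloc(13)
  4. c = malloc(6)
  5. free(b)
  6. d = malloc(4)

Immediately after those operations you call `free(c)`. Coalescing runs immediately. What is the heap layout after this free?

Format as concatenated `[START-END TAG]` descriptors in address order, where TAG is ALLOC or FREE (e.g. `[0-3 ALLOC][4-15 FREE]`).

Op 1: a = malloc(8) -> a = 0; heap: [0-7 ALLOC][8-45 FREE]
Op 2: a = realloc(a, 8) -> a = 0; heap: [0-7 ALLOC][8-45 FREE]
Op 3: b = malloc(13) -> b = 8; heap: [0-7 ALLOC][8-20 ALLOC][21-45 FREE]
Op 4: c = malloc(6) -> c = 21; heap: [0-7 ALLOC][8-20 ALLOC][21-26 ALLOC][27-45 FREE]
Op 5: free(b) -> (freed b); heap: [0-7 ALLOC][8-20 FREE][21-26 ALLOC][27-45 FREE]
Op 6: d = malloc(4) -> d = 8; heap: [0-7 ALLOC][8-11 ALLOC][12-20 FREE][21-26 ALLOC][27-45 FREE]
free(c): c = 21 -> block [21-26 ALLOC]; mark free, coalesce with adjacent free neighbors -> [0-7 ALLOC][8-11 ALLOC][12-45 FREE]

Answer: [0-7 ALLOC][8-11 ALLOC][12-45 FREE]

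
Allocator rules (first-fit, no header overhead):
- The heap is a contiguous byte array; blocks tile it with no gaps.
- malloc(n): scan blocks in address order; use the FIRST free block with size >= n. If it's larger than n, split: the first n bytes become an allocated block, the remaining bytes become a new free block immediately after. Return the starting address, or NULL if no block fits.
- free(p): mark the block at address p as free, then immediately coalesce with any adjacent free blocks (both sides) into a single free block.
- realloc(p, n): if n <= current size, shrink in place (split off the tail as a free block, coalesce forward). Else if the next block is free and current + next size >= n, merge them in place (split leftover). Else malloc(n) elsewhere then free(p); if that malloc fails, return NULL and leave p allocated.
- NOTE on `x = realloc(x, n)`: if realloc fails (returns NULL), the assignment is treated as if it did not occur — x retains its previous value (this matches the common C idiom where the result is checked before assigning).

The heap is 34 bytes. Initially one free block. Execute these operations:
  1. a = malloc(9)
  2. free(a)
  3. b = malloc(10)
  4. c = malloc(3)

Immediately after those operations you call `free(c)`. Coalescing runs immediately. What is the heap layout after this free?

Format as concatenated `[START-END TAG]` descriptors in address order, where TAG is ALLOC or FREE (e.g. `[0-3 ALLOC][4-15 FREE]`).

Op 1: a = malloc(9) -> a = 0; heap: [0-8 ALLOC][9-33 FREE]
Op 2: free(a) -> (freed a); heap: [0-33 FREE]
Op 3: b = malloc(10) -> b = 0; heap: [0-9 ALLOC][10-33 FREE]
Op 4: c = malloc(3) -> c = 10; heap: [0-9 ALLOC][10-12 ALLOC][13-33 FREE]
free(c): c = 10 -> block [10-12 ALLOC]; mark free, coalesce with adjacent free neighbors -> [0-9 ALLOC][10-33 FREE]

Answer: [0-9 ALLOC][10-33 FREE]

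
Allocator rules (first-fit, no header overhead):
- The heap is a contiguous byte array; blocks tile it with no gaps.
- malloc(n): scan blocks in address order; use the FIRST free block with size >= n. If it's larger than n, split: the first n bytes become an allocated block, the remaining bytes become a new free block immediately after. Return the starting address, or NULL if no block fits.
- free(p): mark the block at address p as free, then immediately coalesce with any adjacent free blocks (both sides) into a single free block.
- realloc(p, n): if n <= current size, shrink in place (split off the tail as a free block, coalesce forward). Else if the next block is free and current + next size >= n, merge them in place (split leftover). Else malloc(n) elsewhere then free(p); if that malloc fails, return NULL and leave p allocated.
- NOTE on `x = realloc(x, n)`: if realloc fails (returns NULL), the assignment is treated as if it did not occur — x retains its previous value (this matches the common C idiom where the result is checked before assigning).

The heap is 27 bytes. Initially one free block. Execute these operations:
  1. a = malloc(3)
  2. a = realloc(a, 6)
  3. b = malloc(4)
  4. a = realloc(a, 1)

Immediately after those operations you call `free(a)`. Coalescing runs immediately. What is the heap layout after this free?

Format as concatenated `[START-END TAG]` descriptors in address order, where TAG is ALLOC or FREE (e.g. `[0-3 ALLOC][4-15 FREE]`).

Answer: [0-5 FREE][6-9 ALLOC][10-26 FREE]

Derivation:
Op 1: a = malloc(3) -> a = 0; heap: [0-2 ALLOC][3-26 FREE]
Op 2: a = realloc(a, 6) -> a = 0; heap: [0-5 ALLOC][6-26 FREE]
Op 3: b = malloc(4) -> b = 6; heap: [0-5 ALLOC][6-9 ALLOC][10-26 FREE]
Op 4: a = realloc(a, 1) -> a = 0; heap: [0-0 ALLOC][1-5 FREE][6-9 ALLOC][10-26 FREE]
free(a): a = 0 -> block [0-0 ALLOC]; mark free, coalesce with adjacent free neighbors -> [0-5 FREE][6-9 ALLOC][10-26 FREE]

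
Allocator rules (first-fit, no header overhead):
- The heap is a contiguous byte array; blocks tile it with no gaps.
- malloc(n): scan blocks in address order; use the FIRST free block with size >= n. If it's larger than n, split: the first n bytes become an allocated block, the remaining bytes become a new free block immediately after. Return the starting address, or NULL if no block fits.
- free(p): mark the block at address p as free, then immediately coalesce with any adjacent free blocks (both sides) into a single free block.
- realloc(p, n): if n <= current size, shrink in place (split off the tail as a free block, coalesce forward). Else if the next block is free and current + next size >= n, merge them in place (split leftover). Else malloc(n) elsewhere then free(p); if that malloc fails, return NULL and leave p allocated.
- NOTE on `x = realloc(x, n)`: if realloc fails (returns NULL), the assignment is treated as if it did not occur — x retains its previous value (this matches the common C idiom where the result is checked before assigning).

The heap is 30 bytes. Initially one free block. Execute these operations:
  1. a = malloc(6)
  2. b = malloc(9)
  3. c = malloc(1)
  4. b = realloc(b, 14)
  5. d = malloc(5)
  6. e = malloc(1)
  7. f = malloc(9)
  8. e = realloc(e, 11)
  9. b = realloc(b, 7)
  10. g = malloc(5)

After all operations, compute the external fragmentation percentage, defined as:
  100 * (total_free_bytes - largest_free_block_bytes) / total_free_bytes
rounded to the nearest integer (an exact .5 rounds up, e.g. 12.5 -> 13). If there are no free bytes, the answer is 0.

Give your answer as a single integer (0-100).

Answer: 40

Derivation:
Op 1: a = malloc(6) -> a = 0; heap: [0-5 ALLOC][6-29 FREE]
Op 2: b = malloc(9) -> b = 6; heap: [0-5 ALLOC][6-14 ALLOC][15-29 FREE]
Op 3: c = malloc(1) -> c = 15; heap: [0-5 ALLOC][6-14 ALLOC][15-15 ALLOC][16-29 FREE]
Op 4: b = realloc(b, 14) -> b = 16; heap: [0-5 ALLOC][6-14 FREE][15-15 ALLOC][16-29 ALLOC]
Op 5: d = malloc(5) -> d = 6; heap: [0-5 ALLOC][6-10 ALLOC][11-14 FREE][15-15 ALLOC][16-29 ALLOC]
Op 6: e = malloc(1) -> e = 11; heap: [0-5 ALLOC][6-10 ALLOC][11-11 ALLOC][12-14 FREE][15-15 ALLOC][16-29 ALLOC]
Op 7: f = malloc(9) -> f = NULL; heap: [0-5 ALLOC][6-10 ALLOC][11-11 ALLOC][12-14 FREE][15-15 ALLOC][16-29 ALLOC]
Op 8: e = realloc(e, 11) -> NULL (e unchanged); heap: [0-5 ALLOC][6-10 ALLOC][11-11 ALLOC][12-14 FREE][15-15 ALLOC][16-29 ALLOC]
Op 9: b = realloc(b, 7) -> b = 16; heap: [0-5 ALLOC][6-10 ALLOC][11-11 ALLOC][12-14 FREE][15-15 ALLOC][16-22 ALLOC][23-29 FREE]
Op 10: g = malloc(5) -> g = 23; heap: [0-5 ALLOC][6-10 ALLOC][11-11 ALLOC][12-14 FREE][15-15 ALLOC][16-22 ALLOC][23-27 ALLOC][28-29 FREE]
Free blocks: [3 2] total_free=5 largest=3 -> 100*(5-3)/5 = 200/5 = 40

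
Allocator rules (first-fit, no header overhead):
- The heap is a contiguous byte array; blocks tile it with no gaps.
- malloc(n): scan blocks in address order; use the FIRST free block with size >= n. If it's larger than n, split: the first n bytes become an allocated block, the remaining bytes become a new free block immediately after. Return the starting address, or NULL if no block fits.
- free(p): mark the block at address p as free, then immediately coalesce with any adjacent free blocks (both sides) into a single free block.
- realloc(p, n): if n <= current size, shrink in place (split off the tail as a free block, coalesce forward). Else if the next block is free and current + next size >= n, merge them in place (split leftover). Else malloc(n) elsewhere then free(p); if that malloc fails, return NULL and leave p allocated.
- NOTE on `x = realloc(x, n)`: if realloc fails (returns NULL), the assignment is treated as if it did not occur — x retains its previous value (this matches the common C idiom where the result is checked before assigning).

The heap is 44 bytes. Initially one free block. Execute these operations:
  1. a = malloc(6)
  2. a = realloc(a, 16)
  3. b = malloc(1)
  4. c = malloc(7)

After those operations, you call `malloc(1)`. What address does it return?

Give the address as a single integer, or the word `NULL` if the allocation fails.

Op 1: a = malloc(6) -> a = 0; heap: [0-5 ALLOC][6-43 FREE]
Op 2: a = realloc(a, 16) -> a = 0; heap: [0-15 ALLOC][16-43 FREE]
Op 3: b = malloc(1) -> b = 16; heap: [0-15 ALLOC][16-16 ALLOC][17-43 FREE]
Op 4: c = malloc(7) -> c = 17; heap: [0-15 ALLOC][16-16 ALLOC][17-23 ALLOC][24-43 FREE]
malloc(1): first-fit scan over [0-15 ALLOC][16-16 ALLOC][17-23 ALLOC][24-43 FREE] -> 24

Answer: 24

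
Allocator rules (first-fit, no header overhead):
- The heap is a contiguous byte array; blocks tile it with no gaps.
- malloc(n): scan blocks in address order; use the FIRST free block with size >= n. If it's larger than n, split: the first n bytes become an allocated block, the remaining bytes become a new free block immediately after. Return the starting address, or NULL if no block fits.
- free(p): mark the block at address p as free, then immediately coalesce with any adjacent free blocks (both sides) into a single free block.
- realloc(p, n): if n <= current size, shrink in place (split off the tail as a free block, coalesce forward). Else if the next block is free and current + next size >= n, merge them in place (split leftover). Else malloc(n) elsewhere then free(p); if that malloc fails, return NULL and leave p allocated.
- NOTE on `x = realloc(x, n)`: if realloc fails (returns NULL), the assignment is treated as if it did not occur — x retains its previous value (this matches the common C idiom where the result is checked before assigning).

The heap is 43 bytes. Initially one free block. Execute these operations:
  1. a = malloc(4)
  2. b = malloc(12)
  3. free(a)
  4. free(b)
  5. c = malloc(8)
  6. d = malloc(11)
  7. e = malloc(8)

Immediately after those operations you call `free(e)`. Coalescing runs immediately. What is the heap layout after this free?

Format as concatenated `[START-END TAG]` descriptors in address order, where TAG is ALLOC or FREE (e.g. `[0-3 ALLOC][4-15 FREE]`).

Op 1: a = malloc(4) -> a = 0; heap: [0-3 ALLOC][4-42 FREE]
Op 2: b = malloc(12) -> b = 4; heap: [0-3 ALLOC][4-15 ALLOC][16-42 FREE]
Op 3: free(a) -> (freed a); heap: [0-3 FREE][4-15 ALLOC][16-42 FREE]
Op 4: free(b) -> (freed b); heap: [0-42 FREE]
Op 5: c = malloc(8) -> c = 0; heap: [0-7 ALLOC][8-42 FREE]
Op 6: d = malloc(11) -> d = 8; heap: [0-7 ALLOC][8-18 ALLOC][19-42 FREE]
Op 7: e = malloc(8) -> e = 19; heap: [0-7 ALLOC][8-18 ALLOC][19-26 ALLOC][27-42 FREE]
free(e): e = 19 -> block [19-26 ALLOC]; mark free, coalesce with adjacent free neighbors -> [0-7 ALLOC][8-18 ALLOC][19-42 FREE]

Answer: [0-7 ALLOC][8-18 ALLOC][19-42 FREE]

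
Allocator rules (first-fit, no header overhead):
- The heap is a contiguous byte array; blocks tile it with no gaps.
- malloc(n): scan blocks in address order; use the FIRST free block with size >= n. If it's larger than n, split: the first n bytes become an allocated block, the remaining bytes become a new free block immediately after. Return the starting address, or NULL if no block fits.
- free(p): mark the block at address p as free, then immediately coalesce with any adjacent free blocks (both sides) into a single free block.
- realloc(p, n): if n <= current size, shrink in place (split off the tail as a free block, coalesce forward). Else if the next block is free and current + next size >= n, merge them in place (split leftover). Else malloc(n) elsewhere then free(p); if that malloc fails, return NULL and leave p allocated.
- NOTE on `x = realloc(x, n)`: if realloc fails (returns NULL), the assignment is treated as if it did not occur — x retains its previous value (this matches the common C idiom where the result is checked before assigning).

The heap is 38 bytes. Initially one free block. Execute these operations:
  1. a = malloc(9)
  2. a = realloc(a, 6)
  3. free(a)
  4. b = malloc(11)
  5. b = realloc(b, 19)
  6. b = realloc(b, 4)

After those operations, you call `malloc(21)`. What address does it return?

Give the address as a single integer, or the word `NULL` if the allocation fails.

Op 1: a = malloc(9) -> a = 0; heap: [0-8 ALLOC][9-37 FREE]
Op 2: a = realloc(a, 6) -> a = 0; heap: [0-5 ALLOC][6-37 FREE]
Op 3: free(a) -> (freed a); heap: [0-37 FREE]
Op 4: b = malloc(11) -> b = 0; heap: [0-10 ALLOC][11-37 FREE]
Op 5: b = realloc(b, 19) -> b = 0; heap: [0-18 ALLOC][19-37 FREE]
Op 6: b = realloc(b, 4) -> b = 0; heap: [0-3 ALLOC][4-37 FREE]
malloc(21): first-fit scan over [0-3 ALLOC][4-37 FREE] -> 4

Answer: 4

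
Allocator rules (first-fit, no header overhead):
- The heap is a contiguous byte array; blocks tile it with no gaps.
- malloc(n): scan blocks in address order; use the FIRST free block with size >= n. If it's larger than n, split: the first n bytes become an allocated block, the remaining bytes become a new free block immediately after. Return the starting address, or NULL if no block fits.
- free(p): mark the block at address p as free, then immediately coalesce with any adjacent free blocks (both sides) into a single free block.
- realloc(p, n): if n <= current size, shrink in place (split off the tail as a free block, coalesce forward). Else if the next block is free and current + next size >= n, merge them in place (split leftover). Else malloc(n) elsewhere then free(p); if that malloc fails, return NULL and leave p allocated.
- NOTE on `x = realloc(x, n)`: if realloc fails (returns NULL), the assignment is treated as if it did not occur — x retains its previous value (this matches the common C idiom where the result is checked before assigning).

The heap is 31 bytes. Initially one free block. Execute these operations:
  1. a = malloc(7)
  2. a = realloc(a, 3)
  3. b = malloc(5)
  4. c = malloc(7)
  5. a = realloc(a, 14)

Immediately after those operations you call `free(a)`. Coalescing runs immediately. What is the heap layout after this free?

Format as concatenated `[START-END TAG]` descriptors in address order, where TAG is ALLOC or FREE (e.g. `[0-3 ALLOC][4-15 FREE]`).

Answer: [0-2 FREE][3-7 ALLOC][8-14 ALLOC][15-30 FREE]

Derivation:
Op 1: a = malloc(7) -> a = 0; heap: [0-6 ALLOC][7-30 FREE]
Op 2: a = realloc(a, 3) -> a = 0; heap: [0-2 ALLOC][3-30 FREE]
Op 3: b = malloc(5) -> b = 3; heap: [0-2 ALLOC][3-7 ALLOC][8-30 FREE]
Op 4: c = malloc(7) -> c = 8; heap: [0-2 ALLOC][3-7 ALLOC][8-14 ALLOC][15-30 FREE]
Op 5: a = realloc(a, 14) -> a = 15; heap: [0-2 FREE][3-7 ALLOC][8-14 ALLOC][15-28 ALLOC][29-30 FREE]
free(a): a = 15 -> block [15-28 ALLOC]; mark free, coalesce with adjacent free neighbors -> [0-2 FREE][3-7 ALLOC][8-14 ALLOC][15-30 FREE]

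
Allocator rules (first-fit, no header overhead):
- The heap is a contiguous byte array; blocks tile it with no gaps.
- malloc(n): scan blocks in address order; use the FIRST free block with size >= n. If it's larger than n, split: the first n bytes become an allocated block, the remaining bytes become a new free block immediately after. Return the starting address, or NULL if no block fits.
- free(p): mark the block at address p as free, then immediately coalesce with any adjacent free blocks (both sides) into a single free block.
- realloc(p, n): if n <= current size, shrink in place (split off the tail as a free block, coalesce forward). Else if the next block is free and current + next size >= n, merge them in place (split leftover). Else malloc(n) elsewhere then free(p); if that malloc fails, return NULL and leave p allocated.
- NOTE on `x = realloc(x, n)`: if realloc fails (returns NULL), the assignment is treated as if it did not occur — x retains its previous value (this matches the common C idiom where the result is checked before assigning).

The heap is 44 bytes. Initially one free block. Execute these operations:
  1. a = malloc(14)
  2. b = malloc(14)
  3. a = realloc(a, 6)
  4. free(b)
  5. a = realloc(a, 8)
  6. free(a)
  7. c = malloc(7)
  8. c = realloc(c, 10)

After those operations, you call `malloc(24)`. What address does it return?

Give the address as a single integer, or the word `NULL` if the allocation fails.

Answer: 10

Derivation:
Op 1: a = malloc(14) -> a = 0; heap: [0-13 ALLOC][14-43 FREE]
Op 2: b = malloc(14) -> b = 14; heap: [0-13 ALLOC][14-27 ALLOC][28-43 FREE]
Op 3: a = realloc(a, 6) -> a = 0; heap: [0-5 ALLOC][6-13 FREE][14-27 ALLOC][28-43 FREE]
Op 4: free(b) -> (freed b); heap: [0-5 ALLOC][6-43 FREE]
Op 5: a = realloc(a, 8) -> a = 0; heap: [0-7 ALLOC][8-43 FREE]
Op 6: free(a) -> (freed a); heap: [0-43 FREE]
Op 7: c = malloc(7) -> c = 0; heap: [0-6 ALLOC][7-43 FREE]
Op 8: c = realloc(c, 10) -> c = 0; heap: [0-9 ALLOC][10-43 FREE]
malloc(24): first-fit scan over [0-9 ALLOC][10-43 FREE] -> 10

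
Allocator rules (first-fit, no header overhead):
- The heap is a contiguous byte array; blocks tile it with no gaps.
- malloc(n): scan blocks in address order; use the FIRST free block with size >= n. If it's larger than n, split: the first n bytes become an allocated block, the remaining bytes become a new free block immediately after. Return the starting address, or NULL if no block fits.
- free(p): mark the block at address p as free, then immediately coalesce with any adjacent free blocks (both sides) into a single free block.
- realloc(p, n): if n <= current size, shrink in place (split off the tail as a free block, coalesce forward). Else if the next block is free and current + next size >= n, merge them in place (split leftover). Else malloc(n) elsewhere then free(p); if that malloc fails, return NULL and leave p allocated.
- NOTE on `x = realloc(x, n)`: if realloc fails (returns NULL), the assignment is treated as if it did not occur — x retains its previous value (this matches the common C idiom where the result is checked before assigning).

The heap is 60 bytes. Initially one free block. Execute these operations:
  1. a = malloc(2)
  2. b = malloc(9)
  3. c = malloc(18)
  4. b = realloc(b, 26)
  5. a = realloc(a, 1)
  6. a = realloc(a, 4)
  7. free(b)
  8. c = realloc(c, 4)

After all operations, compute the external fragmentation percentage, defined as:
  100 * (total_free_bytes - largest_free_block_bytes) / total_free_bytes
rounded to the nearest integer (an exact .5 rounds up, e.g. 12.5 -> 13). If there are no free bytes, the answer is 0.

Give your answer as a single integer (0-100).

Op 1: a = malloc(2) -> a = 0; heap: [0-1 ALLOC][2-59 FREE]
Op 2: b = malloc(9) -> b = 2; heap: [0-1 ALLOC][2-10 ALLOC][11-59 FREE]
Op 3: c = malloc(18) -> c = 11; heap: [0-1 ALLOC][2-10 ALLOC][11-28 ALLOC][29-59 FREE]
Op 4: b = realloc(b, 26) -> b = 29; heap: [0-1 ALLOC][2-10 FREE][11-28 ALLOC][29-54 ALLOC][55-59 FREE]
Op 5: a = realloc(a, 1) -> a = 0; heap: [0-0 ALLOC][1-10 FREE][11-28 ALLOC][29-54 ALLOC][55-59 FREE]
Op 6: a = realloc(a, 4) -> a = 0; heap: [0-3 ALLOC][4-10 FREE][11-28 ALLOC][29-54 ALLOC][55-59 FREE]
Op 7: free(b) -> (freed b); heap: [0-3 ALLOC][4-10 FREE][11-28 ALLOC][29-59 FREE]
Op 8: c = realloc(c, 4) -> c = 11; heap: [0-3 ALLOC][4-10 FREE][11-14 ALLOC][15-59 FREE]
Free blocks: [7 45] total_free=52 largest=45 -> 100*(52-45)/52 = 700/52 ≈ 13.462 -> rounds to 13

Answer: 13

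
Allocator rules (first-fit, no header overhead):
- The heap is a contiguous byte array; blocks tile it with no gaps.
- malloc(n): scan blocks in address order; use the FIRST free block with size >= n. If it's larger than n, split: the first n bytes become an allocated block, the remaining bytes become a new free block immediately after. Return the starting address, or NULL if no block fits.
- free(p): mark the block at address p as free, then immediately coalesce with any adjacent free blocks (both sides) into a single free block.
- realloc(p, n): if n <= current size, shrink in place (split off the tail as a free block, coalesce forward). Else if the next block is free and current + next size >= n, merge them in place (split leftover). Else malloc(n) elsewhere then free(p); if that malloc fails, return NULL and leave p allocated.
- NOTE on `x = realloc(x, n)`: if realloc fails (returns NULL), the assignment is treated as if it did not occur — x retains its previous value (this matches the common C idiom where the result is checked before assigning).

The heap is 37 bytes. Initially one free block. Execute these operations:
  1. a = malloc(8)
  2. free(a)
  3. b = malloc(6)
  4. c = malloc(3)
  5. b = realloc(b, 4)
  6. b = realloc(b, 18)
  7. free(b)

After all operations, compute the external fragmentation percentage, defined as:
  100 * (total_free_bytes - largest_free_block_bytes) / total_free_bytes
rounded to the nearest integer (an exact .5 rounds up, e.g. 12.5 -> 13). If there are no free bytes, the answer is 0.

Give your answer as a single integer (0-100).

Op 1: a = malloc(8) -> a = 0; heap: [0-7 ALLOC][8-36 FREE]
Op 2: free(a) -> (freed a); heap: [0-36 FREE]
Op 3: b = malloc(6) -> b = 0; heap: [0-5 ALLOC][6-36 FREE]
Op 4: c = malloc(3) -> c = 6; heap: [0-5 ALLOC][6-8 ALLOC][9-36 FREE]
Op 5: b = realloc(b, 4) -> b = 0; heap: [0-3 ALLOC][4-5 FREE][6-8 ALLOC][9-36 FREE]
Op 6: b = realloc(b, 18) -> b = 9; heap: [0-5 FREE][6-8 ALLOC][9-26 ALLOC][27-36 FREE]
Op 7: free(b) -> (freed b); heap: [0-5 FREE][6-8 ALLOC][9-36 FREE]
Free blocks: [6 28] total_free=34 largest=28 -> 100*(34-28)/34 = 600/34 ≈ 17.647 -> rounds to 18

Answer: 18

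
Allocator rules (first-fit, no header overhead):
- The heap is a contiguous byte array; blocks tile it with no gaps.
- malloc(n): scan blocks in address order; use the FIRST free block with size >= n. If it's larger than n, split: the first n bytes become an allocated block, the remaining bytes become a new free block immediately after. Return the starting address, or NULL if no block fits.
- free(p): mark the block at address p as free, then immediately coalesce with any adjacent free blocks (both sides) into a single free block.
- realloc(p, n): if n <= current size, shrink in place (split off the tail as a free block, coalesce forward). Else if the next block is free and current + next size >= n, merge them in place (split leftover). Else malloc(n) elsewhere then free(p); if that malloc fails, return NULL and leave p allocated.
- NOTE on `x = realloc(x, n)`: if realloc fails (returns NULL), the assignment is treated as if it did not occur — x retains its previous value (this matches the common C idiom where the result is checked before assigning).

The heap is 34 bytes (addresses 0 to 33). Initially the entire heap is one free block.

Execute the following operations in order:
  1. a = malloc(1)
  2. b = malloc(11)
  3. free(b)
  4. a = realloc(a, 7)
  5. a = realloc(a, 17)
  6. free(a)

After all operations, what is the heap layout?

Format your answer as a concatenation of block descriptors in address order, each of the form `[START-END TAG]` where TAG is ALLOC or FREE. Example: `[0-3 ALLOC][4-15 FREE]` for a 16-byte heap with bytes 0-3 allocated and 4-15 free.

Op 1: a = malloc(1) -> a = 0; heap: [0-0 ALLOC][1-33 FREE]
Op 2: b = malloc(11) -> b = 1; heap: [0-0 ALLOC][1-11 ALLOC][12-33 FREE]
Op 3: free(b) -> (freed b); heap: [0-0 ALLOC][1-33 FREE]
Op 4: a = realloc(a, 7) -> a = 0; heap: [0-6 ALLOC][7-33 FREE]
Op 5: a = realloc(a, 17) -> a = 0; heap: [0-16 ALLOC][17-33 FREE]
Op 6: free(a) -> (freed a); heap: [0-33 FREE]

Answer: [0-33 FREE]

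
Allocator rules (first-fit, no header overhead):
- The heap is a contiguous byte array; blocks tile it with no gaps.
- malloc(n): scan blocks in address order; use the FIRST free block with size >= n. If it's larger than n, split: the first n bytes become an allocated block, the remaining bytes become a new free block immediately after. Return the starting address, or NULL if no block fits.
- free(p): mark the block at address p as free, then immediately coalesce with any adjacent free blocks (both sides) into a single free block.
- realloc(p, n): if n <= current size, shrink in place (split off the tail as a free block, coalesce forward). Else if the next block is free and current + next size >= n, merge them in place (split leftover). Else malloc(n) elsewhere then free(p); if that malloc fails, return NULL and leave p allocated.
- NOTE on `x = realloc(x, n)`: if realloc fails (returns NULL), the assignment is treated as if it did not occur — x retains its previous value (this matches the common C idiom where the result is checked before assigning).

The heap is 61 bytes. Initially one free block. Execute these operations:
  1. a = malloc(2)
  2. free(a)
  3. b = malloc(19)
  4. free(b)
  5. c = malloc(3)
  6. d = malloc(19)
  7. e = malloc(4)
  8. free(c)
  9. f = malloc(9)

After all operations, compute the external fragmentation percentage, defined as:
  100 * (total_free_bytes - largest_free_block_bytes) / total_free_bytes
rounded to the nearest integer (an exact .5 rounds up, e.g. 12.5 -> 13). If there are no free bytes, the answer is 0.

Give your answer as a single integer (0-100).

Answer: 10

Derivation:
Op 1: a = malloc(2) -> a = 0; heap: [0-1 ALLOC][2-60 FREE]
Op 2: free(a) -> (freed a); heap: [0-60 FREE]
Op 3: b = malloc(19) -> b = 0; heap: [0-18 ALLOC][19-60 FREE]
Op 4: free(b) -> (freed b); heap: [0-60 FREE]
Op 5: c = malloc(3) -> c = 0; heap: [0-2 ALLOC][3-60 FREE]
Op 6: d = malloc(19) -> d = 3; heap: [0-2 ALLOC][3-21 ALLOC][22-60 FREE]
Op 7: e = malloc(4) -> e = 22; heap: [0-2 ALLOC][3-21 ALLOC][22-25 ALLOC][26-60 FREE]
Op 8: free(c) -> (freed c); heap: [0-2 FREE][3-21 ALLOC][22-25 ALLOC][26-60 FREE]
Op 9: f = malloc(9) -> f = 26; heap: [0-2 FREE][3-21 ALLOC][22-25 ALLOC][26-34 ALLOC][35-60 FREE]
Free blocks: [3 26] total_free=29 largest=26 -> 100*(29-26)/29 = 300/29 ≈ 10.345 -> rounds to 10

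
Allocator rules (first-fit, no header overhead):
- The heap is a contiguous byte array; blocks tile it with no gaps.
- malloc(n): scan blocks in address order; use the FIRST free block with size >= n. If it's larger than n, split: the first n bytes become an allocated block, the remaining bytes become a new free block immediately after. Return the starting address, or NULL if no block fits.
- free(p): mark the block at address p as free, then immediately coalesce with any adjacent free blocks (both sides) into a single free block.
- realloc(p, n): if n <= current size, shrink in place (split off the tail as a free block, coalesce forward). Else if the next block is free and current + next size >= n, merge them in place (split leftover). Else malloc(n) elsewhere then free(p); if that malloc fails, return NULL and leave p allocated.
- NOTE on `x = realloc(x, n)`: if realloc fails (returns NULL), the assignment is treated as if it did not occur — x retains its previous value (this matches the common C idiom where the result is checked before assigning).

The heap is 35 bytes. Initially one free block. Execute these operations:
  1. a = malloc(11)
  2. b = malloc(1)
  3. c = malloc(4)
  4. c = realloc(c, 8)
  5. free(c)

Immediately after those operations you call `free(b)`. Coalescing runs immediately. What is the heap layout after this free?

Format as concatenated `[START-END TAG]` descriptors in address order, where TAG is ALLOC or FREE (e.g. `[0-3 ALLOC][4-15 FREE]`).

Answer: [0-10 ALLOC][11-34 FREE]

Derivation:
Op 1: a = malloc(11) -> a = 0; heap: [0-10 ALLOC][11-34 FREE]
Op 2: b = malloc(1) -> b = 11; heap: [0-10 ALLOC][11-11 ALLOC][12-34 FREE]
Op 3: c = malloc(4) -> c = 12; heap: [0-10 ALLOC][11-11 ALLOC][12-15 ALLOC][16-34 FREE]
Op 4: c = realloc(c, 8) -> c = 12; heap: [0-10 ALLOC][11-11 ALLOC][12-19 ALLOC][20-34 FREE]
Op 5: free(c) -> (freed c); heap: [0-10 ALLOC][11-11 ALLOC][12-34 FREE]
free(b): b = 11 -> block [11-11 ALLOC]; mark free, coalesce with adjacent free neighbors -> [0-10 ALLOC][11-34 FREE]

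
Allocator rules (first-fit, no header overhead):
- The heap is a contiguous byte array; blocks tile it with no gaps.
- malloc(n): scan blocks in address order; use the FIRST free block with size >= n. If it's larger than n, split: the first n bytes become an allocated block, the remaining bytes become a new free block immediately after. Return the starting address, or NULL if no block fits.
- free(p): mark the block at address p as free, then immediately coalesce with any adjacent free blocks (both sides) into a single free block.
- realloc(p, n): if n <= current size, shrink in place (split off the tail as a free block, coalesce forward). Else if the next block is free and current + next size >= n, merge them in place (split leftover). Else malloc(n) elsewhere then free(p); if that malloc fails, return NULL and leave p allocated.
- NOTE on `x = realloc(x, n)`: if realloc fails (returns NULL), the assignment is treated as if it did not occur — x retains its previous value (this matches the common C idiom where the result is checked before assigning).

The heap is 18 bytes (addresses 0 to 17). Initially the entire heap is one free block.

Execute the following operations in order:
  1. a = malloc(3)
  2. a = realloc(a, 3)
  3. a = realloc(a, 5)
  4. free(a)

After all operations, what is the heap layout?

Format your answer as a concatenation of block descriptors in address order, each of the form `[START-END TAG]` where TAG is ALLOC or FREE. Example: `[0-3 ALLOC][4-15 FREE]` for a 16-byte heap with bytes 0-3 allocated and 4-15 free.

Answer: [0-17 FREE]

Derivation:
Op 1: a = malloc(3) -> a = 0; heap: [0-2 ALLOC][3-17 FREE]
Op 2: a = realloc(a, 3) -> a = 0; heap: [0-2 ALLOC][3-17 FREE]
Op 3: a = realloc(a, 5) -> a = 0; heap: [0-4 ALLOC][5-17 FREE]
Op 4: free(a) -> (freed a); heap: [0-17 FREE]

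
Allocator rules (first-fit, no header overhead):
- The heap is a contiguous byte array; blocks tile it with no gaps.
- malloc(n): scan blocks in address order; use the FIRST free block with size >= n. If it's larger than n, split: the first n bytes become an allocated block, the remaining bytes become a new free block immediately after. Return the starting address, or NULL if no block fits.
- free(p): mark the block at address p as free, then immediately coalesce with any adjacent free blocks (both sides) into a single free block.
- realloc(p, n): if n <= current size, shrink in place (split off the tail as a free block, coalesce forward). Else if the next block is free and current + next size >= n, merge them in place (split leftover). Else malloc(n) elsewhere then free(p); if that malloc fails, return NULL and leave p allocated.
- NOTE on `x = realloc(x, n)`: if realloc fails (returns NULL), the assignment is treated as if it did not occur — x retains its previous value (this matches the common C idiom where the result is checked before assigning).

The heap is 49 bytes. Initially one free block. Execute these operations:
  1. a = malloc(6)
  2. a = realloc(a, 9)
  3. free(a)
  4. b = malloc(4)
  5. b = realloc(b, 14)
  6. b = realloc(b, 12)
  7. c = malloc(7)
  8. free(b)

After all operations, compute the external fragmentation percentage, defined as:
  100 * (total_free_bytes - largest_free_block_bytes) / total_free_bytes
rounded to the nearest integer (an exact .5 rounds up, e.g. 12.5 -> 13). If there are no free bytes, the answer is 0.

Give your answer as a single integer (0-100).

Op 1: a = malloc(6) -> a = 0; heap: [0-5 ALLOC][6-48 FREE]
Op 2: a = realloc(a, 9) -> a = 0; heap: [0-8 ALLOC][9-48 FREE]
Op 3: free(a) -> (freed a); heap: [0-48 FREE]
Op 4: b = malloc(4) -> b = 0; heap: [0-3 ALLOC][4-48 FREE]
Op 5: b = realloc(b, 14) -> b = 0; heap: [0-13 ALLOC][14-48 FREE]
Op 6: b = realloc(b, 12) -> b = 0; heap: [0-11 ALLOC][12-48 FREE]
Op 7: c = malloc(7) -> c = 12; heap: [0-11 ALLOC][12-18 ALLOC][19-48 FREE]
Op 8: free(b) -> (freed b); heap: [0-11 FREE][12-18 ALLOC][19-48 FREE]
Free blocks: [12 30] total_free=42 largest=30 -> 100*(42-30)/42 = 1200/42 ≈ 28.571 -> rounds to 29

Answer: 29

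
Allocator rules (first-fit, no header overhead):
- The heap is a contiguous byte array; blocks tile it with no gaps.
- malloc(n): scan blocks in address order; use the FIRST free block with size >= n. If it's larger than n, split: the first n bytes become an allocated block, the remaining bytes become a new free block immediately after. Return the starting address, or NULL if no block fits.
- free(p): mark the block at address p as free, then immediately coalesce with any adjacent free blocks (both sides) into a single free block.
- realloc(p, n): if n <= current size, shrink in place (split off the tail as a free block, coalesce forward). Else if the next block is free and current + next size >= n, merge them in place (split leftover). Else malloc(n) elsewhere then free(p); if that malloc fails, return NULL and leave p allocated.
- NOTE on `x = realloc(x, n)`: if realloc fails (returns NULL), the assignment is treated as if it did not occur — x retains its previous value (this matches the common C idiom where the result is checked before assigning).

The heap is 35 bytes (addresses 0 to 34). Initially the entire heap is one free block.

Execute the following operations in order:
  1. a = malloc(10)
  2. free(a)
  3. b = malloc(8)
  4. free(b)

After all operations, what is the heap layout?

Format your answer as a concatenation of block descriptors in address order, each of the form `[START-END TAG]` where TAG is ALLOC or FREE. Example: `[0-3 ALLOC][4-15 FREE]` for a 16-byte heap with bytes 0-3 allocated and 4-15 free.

Answer: [0-34 FREE]

Derivation:
Op 1: a = malloc(10) -> a = 0; heap: [0-9 ALLOC][10-34 FREE]
Op 2: free(a) -> (freed a); heap: [0-34 FREE]
Op 3: b = malloc(8) -> b = 0; heap: [0-7 ALLOC][8-34 FREE]
Op 4: free(b) -> (freed b); heap: [0-34 FREE]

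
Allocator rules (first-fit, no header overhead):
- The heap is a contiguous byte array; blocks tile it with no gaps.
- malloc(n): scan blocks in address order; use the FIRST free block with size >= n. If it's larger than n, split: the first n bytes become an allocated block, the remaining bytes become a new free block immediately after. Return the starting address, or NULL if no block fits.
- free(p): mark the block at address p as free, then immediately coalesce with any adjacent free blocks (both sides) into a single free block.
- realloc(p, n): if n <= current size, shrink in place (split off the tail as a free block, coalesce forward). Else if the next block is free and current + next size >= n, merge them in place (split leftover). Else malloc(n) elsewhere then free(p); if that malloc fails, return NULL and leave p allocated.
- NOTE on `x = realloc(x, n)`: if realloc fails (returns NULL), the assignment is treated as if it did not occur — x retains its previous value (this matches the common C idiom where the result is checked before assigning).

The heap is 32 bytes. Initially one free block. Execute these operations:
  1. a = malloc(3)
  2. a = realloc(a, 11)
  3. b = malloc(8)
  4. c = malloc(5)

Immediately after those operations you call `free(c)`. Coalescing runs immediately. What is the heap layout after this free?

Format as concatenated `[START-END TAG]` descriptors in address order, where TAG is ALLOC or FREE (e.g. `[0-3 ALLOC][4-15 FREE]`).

Answer: [0-10 ALLOC][11-18 ALLOC][19-31 FREE]

Derivation:
Op 1: a = malloc(3) -> a = 0; heap: [0-2 ALLOC][3-31 FREE]
Op 2: a = realloc(a, 11) -> a = 0; heap: [0-10 ALLOC][11-31 FREE]
Op 3: b = malloc(8) -> b = 11; heap: [0-10 ALLOC][11-18 ALLOC][19-31 FREE]
Op 4: c = malloc(5) -> c = 19; heap: [0-10 ALLOC][11-18 ALLOC][19-23 ALLOC][24-31 FREE]
free(c): c = 19 -> block [19-23 ALLOC]; mark free, coalesce with adjacent free neighbors -> [0-10 ALLOC][11-18 ALLOC][19-31 FREE]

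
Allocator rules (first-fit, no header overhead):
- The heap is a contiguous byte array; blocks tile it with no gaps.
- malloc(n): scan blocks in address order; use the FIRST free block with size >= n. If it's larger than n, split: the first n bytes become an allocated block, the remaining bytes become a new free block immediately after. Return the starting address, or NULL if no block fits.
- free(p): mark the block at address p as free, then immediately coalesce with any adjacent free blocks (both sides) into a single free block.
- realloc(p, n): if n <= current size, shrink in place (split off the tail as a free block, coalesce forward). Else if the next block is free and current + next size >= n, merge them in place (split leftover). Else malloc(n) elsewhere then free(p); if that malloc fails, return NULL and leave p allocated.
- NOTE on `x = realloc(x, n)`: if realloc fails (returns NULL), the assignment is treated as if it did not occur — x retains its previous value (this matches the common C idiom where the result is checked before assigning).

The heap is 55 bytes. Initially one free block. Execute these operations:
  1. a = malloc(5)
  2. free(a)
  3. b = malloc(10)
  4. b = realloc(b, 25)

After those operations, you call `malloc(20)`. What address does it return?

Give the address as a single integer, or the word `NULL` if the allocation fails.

Op 1: a = malloc(5) -> a = 0; heap: [0-4 ALLOC][5-54 FREE]
Op 2: free(a) -> (freed a); heap: [0-54 FREE]
Op 3: b = malloc(10) -> b = 0; heap: [0-9 ALLOC][10-54 FREE]
Op 4: b = realloc(b, 25) -> b = 0; heap: [0-24 ALLOC][25-54 FREE]
malloc(20): first-fit scan over [0-24 ALLOC][25-54 FREE] -> 25

Answer: 25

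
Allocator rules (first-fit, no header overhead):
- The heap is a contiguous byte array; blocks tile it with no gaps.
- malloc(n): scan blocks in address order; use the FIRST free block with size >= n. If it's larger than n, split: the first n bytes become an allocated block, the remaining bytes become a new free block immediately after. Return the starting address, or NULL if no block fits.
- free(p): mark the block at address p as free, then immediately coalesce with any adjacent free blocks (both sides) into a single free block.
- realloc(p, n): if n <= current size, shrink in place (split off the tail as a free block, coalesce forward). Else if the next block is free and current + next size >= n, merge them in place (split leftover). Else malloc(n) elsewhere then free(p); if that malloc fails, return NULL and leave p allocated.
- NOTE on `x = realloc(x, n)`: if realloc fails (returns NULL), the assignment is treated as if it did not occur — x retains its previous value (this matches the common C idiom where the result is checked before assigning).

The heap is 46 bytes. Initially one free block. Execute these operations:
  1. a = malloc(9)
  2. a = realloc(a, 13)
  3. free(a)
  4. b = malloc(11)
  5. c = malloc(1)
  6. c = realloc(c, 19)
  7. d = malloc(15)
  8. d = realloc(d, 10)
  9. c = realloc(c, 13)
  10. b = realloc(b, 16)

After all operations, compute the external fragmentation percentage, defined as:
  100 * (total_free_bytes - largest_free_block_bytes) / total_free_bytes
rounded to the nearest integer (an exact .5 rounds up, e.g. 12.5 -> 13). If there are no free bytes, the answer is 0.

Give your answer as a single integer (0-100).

Op 1: a = malloc(9) -> a = 0; heap: [0-8 ALLOC][9-45 FREE]
Op 2: a = realloc(a, 13) -> a = 0; heap: [0-12 ALLOC][13-45 FREE]
Op 3: free(a) -> (freed a); heap: [0-45 FREE]
Op 4: b = malloc(11) -> b = 0; heap: [0-10 ALLOC][11-45 FREE]
Op 5: c = malloc(1) -> c = 11; heap: [0-10 ALLOC][11-11 ALLOC][12-45 FREE]
Op 6: c = realloc(c, 19) -> c = 11; heap: [0-10 ALLOC][11-29 ALLOC][30-45 FREE]
Op 7: d = malloc(15) -> d = 30; heap: [0-10 ALLOC][11-29 ALLOC][30-44 ALLOC][45-45 FREE]
Op 8: d = realloc(d, 10) -> d = 30; heap: [0-10 ALLOC][11-29 ALLOC][30-39 ALLOC][40-45 FREE]
Op 9: c = realloc(c, 13) -> c = 11; heap: [0-10 ALLOC][11-23 ALLOC][24-29 FREE][30-39 ALLOC][40-45 FREE]
Op 10: b = realloc(b, 16) -> NULL (b unchanged); heap: [0-10 ALLOC][11-23 ALLOC][24-29 FREE][30-39 ALLOC][40-45 FREE]
Free blocks: [6 6] total_free=12 largest=6 -> 100*(12-6)/12 = 600/12 = 50

Answer: 50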